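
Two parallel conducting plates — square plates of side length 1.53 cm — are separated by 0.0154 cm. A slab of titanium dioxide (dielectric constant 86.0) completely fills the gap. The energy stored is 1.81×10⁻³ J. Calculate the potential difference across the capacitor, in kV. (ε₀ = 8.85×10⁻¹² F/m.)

1.77 kV

A = (1.53 cm)² = 2.34×10⁻⁴ m².
C = κε₀A/d = 86.0 × 8.85×10⁻¹² × 2.34×10⁻⁴ / 1.54×10⁻⁴ = 1.16×10⁻⁹ F.
V = √(2U/C) = √(2 × 1.81×10⁻³ / 1.16×10⁻⁹) = 1.77×10³ V.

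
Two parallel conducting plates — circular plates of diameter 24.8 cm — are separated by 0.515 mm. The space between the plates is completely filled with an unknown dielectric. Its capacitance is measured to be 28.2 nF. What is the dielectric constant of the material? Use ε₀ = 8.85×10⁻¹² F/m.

A = π(24.8/2 cm)² = 4.83×10⁻² m².
κ = Cd/(ε₀A) = 2.82×10⁻⁸ × 5.15×10⁻⁴ / (8.85×10⁻¹² × 4.83×10⁻²) = 34.0.

34.0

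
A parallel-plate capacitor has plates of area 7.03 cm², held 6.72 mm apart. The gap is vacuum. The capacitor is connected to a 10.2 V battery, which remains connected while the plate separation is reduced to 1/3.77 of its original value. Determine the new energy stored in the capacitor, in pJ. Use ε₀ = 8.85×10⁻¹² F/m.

A = 7.03 cm² = 7.03×10⁻⁴ m².
Initially C₁ = ε₀A/d = 8.85×10⁻¹² × 7.03×10⁻⁴ / 6.72×10⁻³ = 9.26×10⁻¹³ F.
U₁ = 4.82×10⁻¹¹ J.
Battery connected ⇒ V is held fixed. C₂ = 3.77 C₁ and U = ½CV², so U₂/U₁ = C₂/C₁ = 3.77.
U₂ = 3.77 × 4.82×10⁻¹¹ = 1.82×10⁻¹⁰ J.

182 pJ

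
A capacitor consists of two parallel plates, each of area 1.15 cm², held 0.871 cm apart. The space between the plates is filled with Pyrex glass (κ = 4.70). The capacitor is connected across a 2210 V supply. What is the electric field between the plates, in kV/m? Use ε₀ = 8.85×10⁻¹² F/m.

E ≈ 254 kV/m

E = V/d = 2210 / 8.71×10⁻³ = 2.54×10⁵ V/m.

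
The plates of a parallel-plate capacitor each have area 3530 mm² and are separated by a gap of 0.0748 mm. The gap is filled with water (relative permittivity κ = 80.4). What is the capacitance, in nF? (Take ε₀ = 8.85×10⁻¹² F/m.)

A = 3530 mm² = 3.53×10⁻³ m².
C = κε₀A/d = 80.4 × 8.85×10⁻¹² × 3.53×10⁻³ / 7.48×10⁻⁵ = 3.36×10⁻⁸ F.

C ≈ 33.6 nF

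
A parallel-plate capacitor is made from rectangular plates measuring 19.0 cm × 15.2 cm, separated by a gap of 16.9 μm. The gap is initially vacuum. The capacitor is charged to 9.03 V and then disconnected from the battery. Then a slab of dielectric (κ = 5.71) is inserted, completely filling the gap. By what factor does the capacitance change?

C₂/C₁ ≈ 5.71

C = κε₀A/d scales with κ, so C₂/C₁ = κ = 5.71.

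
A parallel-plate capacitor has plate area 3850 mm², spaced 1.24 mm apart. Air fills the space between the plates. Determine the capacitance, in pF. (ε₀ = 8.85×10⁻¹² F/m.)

A = 3850 mm² = 3.85×10⁻³ m².
C = ε₀A/d = 8.85×10⁻¹² × 3.85×10⁻³ / 1.24×10⁻³ = 2.75×10⁻¹¹ F.

C ≈ 27.5 pF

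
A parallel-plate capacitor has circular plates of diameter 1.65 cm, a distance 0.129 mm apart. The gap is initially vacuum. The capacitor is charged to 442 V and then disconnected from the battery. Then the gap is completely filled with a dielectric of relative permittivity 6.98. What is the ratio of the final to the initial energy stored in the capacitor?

0.143

Isolated ⇒ Q is held fixed.
C₂ = 6.98 C₁ and U = Q²/(2C), so U₂/U₁ = C₁/C₂ = 0.143.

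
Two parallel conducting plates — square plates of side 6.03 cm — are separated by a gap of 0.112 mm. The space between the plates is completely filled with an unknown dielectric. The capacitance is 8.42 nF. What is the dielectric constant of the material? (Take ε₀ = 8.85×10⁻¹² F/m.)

κ ≈ 29.3

A = (6.03 cm)² = 3.64×10⁻³ m².
κ = Cd/(ε₀A) = 8.42×10⁻⁹ × 1.12×10⁻⁴ / (8.85×10⁻¹² × 3.64×10⁻³) = 29.3.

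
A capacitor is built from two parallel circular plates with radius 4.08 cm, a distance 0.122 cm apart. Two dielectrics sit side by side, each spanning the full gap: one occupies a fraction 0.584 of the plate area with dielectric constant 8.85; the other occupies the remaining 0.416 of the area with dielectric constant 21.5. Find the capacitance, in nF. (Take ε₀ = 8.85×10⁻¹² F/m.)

0.535 nF

A = π(4.08 cm)² = 5.23×10⁻³ m².
Side-by-side slabs ⇒ two capacitors in parallel, each spanning the full gap.
C₁ = κ₁ε₀A₁/d = 8.85 × 8.85×10⁻¹² × 3.05×10⁻³ / 1.22×10⁻³ = 1.96×10⁻¹⁰ F.
C₂ = κ₂ε₀A₂/d = 21.5 × 8.85×10⁻¹² × 2.18×10⁻³ / 1.22×10⁻³ = 3.39×10⁻¹⁰ F.
C = C₁ + C₂ = 5.35×10⁻¹⁰ F.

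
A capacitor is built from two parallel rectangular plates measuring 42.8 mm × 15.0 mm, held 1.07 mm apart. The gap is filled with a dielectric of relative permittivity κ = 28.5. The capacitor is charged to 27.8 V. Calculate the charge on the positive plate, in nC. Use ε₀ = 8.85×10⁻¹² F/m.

Q ≈ 4.21 nC

A = 42.8 × 15.0 mm² = 6.42×10⁻⁴ m².
C = κε₀A/d = 28.5 × 8.85×10⁻¹² × 6.42×10⁻⁴ / 1.07×10⁻³ = 1.51×10⁻¹⁰ F.
Q = CV = 1.51×10⁻¹⁰ × 27.8 = 4.21×10⁻⁹ C.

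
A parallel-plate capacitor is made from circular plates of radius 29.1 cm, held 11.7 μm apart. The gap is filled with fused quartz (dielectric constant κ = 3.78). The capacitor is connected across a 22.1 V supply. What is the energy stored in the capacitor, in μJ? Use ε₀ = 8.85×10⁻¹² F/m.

186 μJ

A = π(29.1 cm)² = 0.266 m².
C = κε₀A/d = 3.78 × 8.85×10⁻¹² × 0.266 / 1.17×10⁻⁵ = 7.61×10⁻⁷ F.
U = ½CV² = ½ × 7.61×10⁻⁷ × (22.1)² = 1.86×10⁻⁴ J.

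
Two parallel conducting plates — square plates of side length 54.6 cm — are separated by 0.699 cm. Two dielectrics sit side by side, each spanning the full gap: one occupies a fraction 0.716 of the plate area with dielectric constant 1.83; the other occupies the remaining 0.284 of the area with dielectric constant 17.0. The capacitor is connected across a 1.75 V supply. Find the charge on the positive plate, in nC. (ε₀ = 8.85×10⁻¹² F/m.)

A = (54.6 cm)² = 0.298 m².
Side-by-side slabs ⇒ two capacitors in parallel, each spanning the full gap.
C₁ = κ₁ε₀A₁/d = 1.83 × 8.85×10⁻¹² × 0.213 / 6.99×10⁻³ = 4.95×10⁻¹⁰ F.
C₂ = κ₂ε₀A₂/d = 17.0 × 8.85×10⁻¹² × 8.47×10⁻² / 6.99×10⁻³ = 1.82×10⁻⁹ F.
C = C₁ + C₂ = 2.32×10⁻⁹ F.
Q = CV = 2.32×10⁻⁹ × 1.75 = 4.05×10⁻⁹ C.

4.05 nC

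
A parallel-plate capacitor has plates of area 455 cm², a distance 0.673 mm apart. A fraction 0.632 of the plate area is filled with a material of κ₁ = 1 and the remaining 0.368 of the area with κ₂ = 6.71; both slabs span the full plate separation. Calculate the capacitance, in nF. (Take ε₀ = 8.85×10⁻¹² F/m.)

C ≈ 1.86 nF

A = 455 cm² = 4.55×10⁻² m².
Side-by-side slabs ⇒ two capacitors in parallel, each spanning the full gap.
C₁ = κ₁ε₀A₁/d = 1.00 × 8.85×10⁻¹² × 2.88×10⁻² / 6.73×10⁻⁴ = 3.78×10⁻¹⁰ F.
C₂ = κ₂ε₀A₂/d = 6.71 × 8.85×10⁻¹² × 1.67×10⁻² / 6.73×10⁻⁴ = 1.48×10⁻⁹ F.
C = C₁ + C₂ = 1.86×10⁻⁹ F.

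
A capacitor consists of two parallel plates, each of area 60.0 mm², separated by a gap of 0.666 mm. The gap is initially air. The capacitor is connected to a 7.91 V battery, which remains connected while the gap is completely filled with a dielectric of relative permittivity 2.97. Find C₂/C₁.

C₂/C₁ ≈ 2.97

C = κε₀A/d scales with κ, so C₂/C₁ = κ = 2.97.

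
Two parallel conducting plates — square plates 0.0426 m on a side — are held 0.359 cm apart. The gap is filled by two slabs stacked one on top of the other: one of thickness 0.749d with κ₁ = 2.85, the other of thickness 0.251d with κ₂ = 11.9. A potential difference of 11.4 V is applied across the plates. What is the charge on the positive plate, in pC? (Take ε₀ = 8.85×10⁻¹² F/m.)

A = (0.0426 m)² = 1.81×10⁻³ m².
Stacked slabs ⇒ two capacitors in series, each with the full plate area.
C₁ = κ₁ε₀A/d₁ = 2.85 × 8.85×10⁻¹² × 1.81×10⁻³ / 2.69×10⁻³ = 1.70×10⁻¹¹ F.
C₂ = κ₂ε₀A/d₂ = 11.9 × 8.85×10⁻¹² × 1.81×10⁻³ / 9.01×10⁻⁴ = 2.12×10⁻¹⁰ F.
C = (1/C₁ + 1/C₂)⁻¹ = 1.58×10⁻¹¹ F.
Q = CV = 1.58×10⁻¹¹ × 11.4 = 1.80×10⁻¹⁰ C.

180 pC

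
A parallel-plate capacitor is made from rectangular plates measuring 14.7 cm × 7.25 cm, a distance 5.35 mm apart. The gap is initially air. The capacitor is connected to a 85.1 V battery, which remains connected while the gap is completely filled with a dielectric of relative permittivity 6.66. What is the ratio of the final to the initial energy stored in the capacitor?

6.66

Battery connected ⇒ V is held fixed.
C₂ = 6.66 C₁ and U = ½CV², so U₂/U₁ = C₂/C₁ = 6.66.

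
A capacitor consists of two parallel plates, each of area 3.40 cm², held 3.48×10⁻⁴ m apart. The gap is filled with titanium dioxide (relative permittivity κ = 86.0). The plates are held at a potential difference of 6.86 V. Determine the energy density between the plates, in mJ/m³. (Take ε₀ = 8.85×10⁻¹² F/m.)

E = V/d = 6.86 / 3.48×10⁻⁴ = 1.97×10⁴ V/m.
u = ½κε₀E² = ½ × 86.0 × 8.85×10⁻¹² × (1.97×10⁴)² = 0.148 J/m³.

u ≈ 148 mJ/m³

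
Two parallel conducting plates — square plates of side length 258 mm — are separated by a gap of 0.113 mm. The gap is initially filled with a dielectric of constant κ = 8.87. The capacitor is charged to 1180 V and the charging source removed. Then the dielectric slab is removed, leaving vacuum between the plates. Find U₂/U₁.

8.87

Isolated ⇒ Q is held fixed.
C₂ = 0.113 C₁ and U = Q²/(2C), so U₂/U₁ = C₁/C₂ = 8.87.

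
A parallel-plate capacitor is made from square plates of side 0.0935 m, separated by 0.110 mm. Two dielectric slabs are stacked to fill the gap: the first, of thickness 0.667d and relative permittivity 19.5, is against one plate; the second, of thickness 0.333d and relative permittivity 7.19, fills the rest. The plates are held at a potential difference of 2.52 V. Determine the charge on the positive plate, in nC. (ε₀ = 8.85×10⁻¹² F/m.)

A = (0.0935 m)² = 8.74×10⁻³ m².
Stacked slabs ⇒ two capacitors in series, each with the full plate area.
C₁ = κ₁ε₀A/d₁ = 19.5 × 8.85×10⁻¹² × 8.74×10⁻³ / 7.34×10⁻⁵ = 2.06×10⁻⁸ F.
C₂ = κ₂ε₀A/d₂ = 7.19 × 8.85×10⁻¹² × 8.74×10⁻³ / 3.66×10⁻⁵ = 1.52×10⁻⁸ F.
C = (1/C₁ + 1/C₂)⁻¹ = 8.74×10⁻⁹ F.
Q = CV = 8.74×10⁻⁹ × 2.52 = 2.20×10⁻⁸ C.

22.0 nC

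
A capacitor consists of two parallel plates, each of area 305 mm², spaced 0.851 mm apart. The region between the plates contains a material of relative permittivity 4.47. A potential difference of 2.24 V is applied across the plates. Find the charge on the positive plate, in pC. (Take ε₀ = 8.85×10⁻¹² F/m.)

31.8 pC

A = 305 mm² = 3.05×10⁻⁴ m².
C = κε₀A/d = 4.47 × 8.85×10⁻¹² × 3.05×10⁻⁴ / 8.51×10⁻⁴ = 1.42×10⁻¹¹ F.
Q = CV = 1.42×10⁻¹¹ × 2.24 = 3.18×10⁻¹¹ C.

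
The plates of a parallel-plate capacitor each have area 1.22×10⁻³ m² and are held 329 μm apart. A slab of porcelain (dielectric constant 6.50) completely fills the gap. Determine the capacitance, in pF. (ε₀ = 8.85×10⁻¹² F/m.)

C ≈ 213 pF

C = κε₀A/d = 6.50 × 8.85×10⁻¹² × 1.22×10⁻³ / 3.29×10⁻⁴ = 2.13×10⁻¹⁰ F.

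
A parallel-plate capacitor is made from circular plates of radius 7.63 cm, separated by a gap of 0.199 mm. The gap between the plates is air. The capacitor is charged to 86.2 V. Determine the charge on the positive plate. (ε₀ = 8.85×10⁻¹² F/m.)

A = π(7.63 cm)² = 1.83×10⁻² m².
C = ε₀A/d = 8.85×10⁻¹² × 1.83×10⁻² / 1.99×10⁻⁴ = 8.13×10⁻¹⁰ F.
Q = CV = 8.13×10⁻¹⁰ × 86.2 = 7.01×10⁻⁸ C.

Q ≈ 70.1 nC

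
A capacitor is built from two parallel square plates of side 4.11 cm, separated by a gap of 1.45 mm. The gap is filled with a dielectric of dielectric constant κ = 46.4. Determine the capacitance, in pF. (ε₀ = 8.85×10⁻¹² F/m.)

478 pF

A = (4.11 cm)² = 1.69×10⁻³ m².
C = κε₀A/d = 46.4 × 8.85×10⁻¹² × 1.69×10⁻³ / 1.45×10⁻³ = 4.78×10⁻¹⁰ F.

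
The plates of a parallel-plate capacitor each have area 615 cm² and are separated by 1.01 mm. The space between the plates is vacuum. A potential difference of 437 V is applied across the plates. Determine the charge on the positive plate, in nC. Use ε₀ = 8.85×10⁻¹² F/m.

235 nC

A = 615 cm² = 6.15×10⁻² m².
C = ε₀A/d = 8.85×10⁻¹² × 6.15×10⁻² / 1.01×10⁻³ = 5.39×10⁻¹⁰ F.
Q = CV = 5.39×10⁻¹⁰ × 437 = 2.35×10⁻⁷ C.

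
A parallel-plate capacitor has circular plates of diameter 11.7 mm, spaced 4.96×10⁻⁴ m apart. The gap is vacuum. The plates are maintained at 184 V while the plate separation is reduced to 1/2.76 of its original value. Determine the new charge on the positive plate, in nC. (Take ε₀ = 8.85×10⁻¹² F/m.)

A = π(11.7/2 mm)² = 1.08×10⁻⁴ m².
Initially C₁ = ε₀A/d = 8.85×10⁻¹² × 1.08×10⁻⁴ / 4.96×10⁻⁴ = 1.92×10⁻¹² F.
Q₁ = 3.53×10⁻¹⁰ C.
Battery connected ⇒ V is held fixed. C₂ = 2.76 C₁ and Q = CV, so Q₂/Q₁ = C₂/C₁ = 2.76.
Q₂ = 2.76 × 3.53×10⁻¹⁰ = 9.74×10⁻¹⁰ C.

0.974 nC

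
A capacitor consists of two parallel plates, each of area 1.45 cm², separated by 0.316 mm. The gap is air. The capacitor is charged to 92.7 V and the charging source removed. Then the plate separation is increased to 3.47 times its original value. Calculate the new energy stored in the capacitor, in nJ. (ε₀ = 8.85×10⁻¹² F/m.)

A = 1.45 cm² = 1.45×10⁻⁴ m².
Initially C₁ = ε₀A/d = 8.85×10⁻¹² × 1.45×10⁻⁴ / 3.16×10⁻⁴ = 4.06×10⁻¹² F.
U₁ = 1.74×10⁻⁸ J.
Isolated ⇒ Q is held fixed. C₂ = 0.288 C₁ and U = Q²/(2C), so U₂/U₁ = C₁/C₂ = 3.47.
U₂ = 3.47 × 1.74×10⁻⁸ = 6.05×10⁻⁸ J.

U ≈ 60.5 nJ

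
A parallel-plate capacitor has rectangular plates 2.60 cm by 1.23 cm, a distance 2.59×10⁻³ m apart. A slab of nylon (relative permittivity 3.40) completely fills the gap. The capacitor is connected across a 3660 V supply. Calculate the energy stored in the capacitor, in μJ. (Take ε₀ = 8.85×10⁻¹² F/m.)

A = 2.60 × 1.23 cm² = 3.20×10⁻⁴ m².
C = κε₀A/d = 3.40 × 8.85×10⁻¹² × 3.20×10⁻⁴ / 2.59×10⁻³ = 3.72×10⁻¹² F.
U = ½CV² = ½ × 3.72×10⁻¹² × (3660)² = 2.49×10⁻⁵ J.

U ≈ 24.9 μJ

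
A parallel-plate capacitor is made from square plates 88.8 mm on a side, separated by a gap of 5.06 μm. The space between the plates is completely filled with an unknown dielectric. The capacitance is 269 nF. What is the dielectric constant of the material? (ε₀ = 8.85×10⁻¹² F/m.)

A = (88.8 mm)² = 7.89×10⁻³ m².
κ = Cd/(ε₀A) = 2.69×10⁻⁷ × 5.06×10⁻⁶ / (8.85×10⁻¹² × 7.89×10⁻³) = 19.5.

19.5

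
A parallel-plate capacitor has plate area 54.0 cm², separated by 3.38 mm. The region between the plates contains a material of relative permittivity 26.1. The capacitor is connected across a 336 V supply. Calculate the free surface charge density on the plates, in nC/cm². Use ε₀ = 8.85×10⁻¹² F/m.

A = 54.0 cm² = 5.40×10⁻³ m².
C = κε₀A/d = 26.1 × 8.85×10⁻¹² × 5.40×10⁻³ / 3.38×10⁻³ = 3.69×10⁻¹⁰ F.
σ = Q/A = CV/A = 3.69×10⁻¹⁰ × 336 / 5.40×10⁻³ = 2.30×10⁻⁵ C/m².

σ ≈ 2.30 nC/cm²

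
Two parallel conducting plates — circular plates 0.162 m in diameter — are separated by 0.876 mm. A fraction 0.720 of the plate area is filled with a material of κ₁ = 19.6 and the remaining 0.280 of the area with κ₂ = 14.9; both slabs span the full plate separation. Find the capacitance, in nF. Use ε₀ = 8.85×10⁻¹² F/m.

A = π(0.162/2 m)² = 2.06×10⁻² m².
Side-by-side slabs ⇒ two capacitors in parallel, each spanning the full gap.
C₁ = κ₁ε₀A₁/d = 19.6 × 8.85×10⁻¹² × 1.48×10⁻² / 8.76×10⁻⁴ = 2.94×10⁻⁹ F.
C₂ = κ₂ε₀A₂/d = 14.9 × 8.85×10⁻¹² × 5.77×10⁻³ / 8.76×10⁻⁴ = 8.69×10⁻¹⁰ F.
C = C₁ + C₂ = 3.81×10⁻⁹ F.

C ≈ 3.81 nF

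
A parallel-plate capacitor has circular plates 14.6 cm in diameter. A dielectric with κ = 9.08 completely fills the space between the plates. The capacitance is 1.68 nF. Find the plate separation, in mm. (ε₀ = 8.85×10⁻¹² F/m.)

A = π(14.6/2 cm)² = 1.67×10⁻² m².
d = κε₀A/C = 9.08 × 8.85×10⁻¹² × 1.67×10⁻² / 1.68×10⁻⁹ = 8.01×10⁻⁴ m.

d ≈ 0.801 mm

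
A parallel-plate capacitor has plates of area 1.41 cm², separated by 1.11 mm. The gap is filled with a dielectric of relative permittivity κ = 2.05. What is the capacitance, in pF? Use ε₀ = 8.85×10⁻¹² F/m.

A = 1.41 cm² = 1.41×10⁻⁴ m².
C = κε₀A/d = 2.05 × 8.85×10⁻¹² × 1.41×10⁻⁴ / 1.11×10⁻³ = 2.30×10⁻¹² F.

2.30 pF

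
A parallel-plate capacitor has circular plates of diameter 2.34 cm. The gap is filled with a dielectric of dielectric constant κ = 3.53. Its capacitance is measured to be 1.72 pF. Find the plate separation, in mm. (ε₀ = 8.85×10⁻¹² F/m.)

A = π(2.34/2 cm)² = 4.30×10⁻⁴ m².
d = κε₀A/C = 3.53 × 8.85×10⁻¹² × 4.30×10⁻⁴ / 1.72×10⁻¹² = 7.81×10⁻³ m.

d ≈ 7.81 mm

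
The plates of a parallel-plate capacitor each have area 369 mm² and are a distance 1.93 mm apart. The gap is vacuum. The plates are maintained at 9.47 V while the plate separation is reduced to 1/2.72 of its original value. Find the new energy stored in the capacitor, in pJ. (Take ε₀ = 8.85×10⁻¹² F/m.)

206 pJ

A = 369 mm² = 3.69×10⁻⁴ m².
Initially C₁ = ε₀A/d = 8.85×10⁻¹² × 3.69×10⁻⁴ / 1.93×10⁻³ = 1.69×10⁻¹² F.
U₁ = 7.59×10⁻¹¹ J.
Battery connected ⇒ V is held fixed. C₂ = 2.72 C₁ and U = ½CV², so U₂/U₁ = C₂/C₁ = 2.72.
U₂ = 2.72 × 7.59×10⁻¹¹ = 2.06×10⁻¹⁰ J.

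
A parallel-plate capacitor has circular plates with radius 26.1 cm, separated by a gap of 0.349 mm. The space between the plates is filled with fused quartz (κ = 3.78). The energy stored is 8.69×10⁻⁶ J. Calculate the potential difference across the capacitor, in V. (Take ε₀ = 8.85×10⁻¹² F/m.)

V ≈ 29.1 V

A = π(26.1 cm)² = 0.214 m².
C = κε₀A/d = 3.78 × 8.85×10⁻¹² × 0.214 / 3.49×10⁻⁴ = 2.05×10⁻⁸ F.
V = √(2U/C) = √(2 × 8.69×10⁻⁶ / 2.05×10⁻⁸) = 29.1 V.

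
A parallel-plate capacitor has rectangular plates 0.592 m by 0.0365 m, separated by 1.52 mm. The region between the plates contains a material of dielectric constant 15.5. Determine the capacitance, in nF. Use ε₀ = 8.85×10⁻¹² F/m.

A = 0.592 × 0.0365 m² = 2.16×10⁻² m².
C = κε₀A/d = 15.5 × 8.85×10⁻¹² × 2.16×10⁻² / 1.52×10⁻³ = 1.95×10⁻⁹ F.

1.95 nF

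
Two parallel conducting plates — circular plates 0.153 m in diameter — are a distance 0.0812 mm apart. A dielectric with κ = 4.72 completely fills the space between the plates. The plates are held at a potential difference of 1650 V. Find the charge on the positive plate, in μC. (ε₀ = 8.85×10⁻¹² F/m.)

15.6 μC

A = π(0.153/2 m)² = 1.84×10⁻² m².
C = κε₀A/d = 4.72 × 8.85×10⁻¹² × 1.84×10⁻² / 8.12×10⁻⁵ = 9.46×10⁻⁹ F.
Q = CV = 9.46×10⁻⁹ × 1650 = 1.56×10⁻⁵ C.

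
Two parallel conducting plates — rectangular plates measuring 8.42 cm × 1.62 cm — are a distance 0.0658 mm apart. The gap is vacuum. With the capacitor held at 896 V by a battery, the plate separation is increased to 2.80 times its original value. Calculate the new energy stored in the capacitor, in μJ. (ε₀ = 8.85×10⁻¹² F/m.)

A = 8.42 × 1.62 cm² = 1.36×10⁻³ m².
Initially C₁ = ε₀A/d = 8.85×10⁻¹² × 1.36×10⁻³ / 6.58×10⁻⁵ = 1.83×10⁻¹⁰ F.
U₁ = 7.36×10⁻⁵ J.
Battery connected ⇒ V is held fixed. C₂ = 0.357 C₁ and U = ½CV², so U₂/U₁ = C₂/C₁ = 0.357.
U₂ = 0.357 × 7.36×10⁻⁵ = 2.63×10⁻⁵ J.

U ≈ 26.3 μJ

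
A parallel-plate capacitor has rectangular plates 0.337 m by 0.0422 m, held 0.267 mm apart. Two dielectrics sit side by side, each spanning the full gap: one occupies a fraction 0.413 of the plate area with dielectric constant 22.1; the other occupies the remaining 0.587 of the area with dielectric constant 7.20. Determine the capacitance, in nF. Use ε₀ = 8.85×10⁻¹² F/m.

A = 0.337 × 0.0422 m² = 1.42×10⁻² m².
Side-by-side slabs ⇒ two capacitors in parallel, each spanning the full gap.
C₁ = κ₁ε₀A₁/d = 22.1 × 8.85×10⁻¹² × 5.87×10⁻³ / 2.67×10⁻⁴ = 4.30×10⁻⁹ F.
C₂ = κ₂ε₀A₂/d = 7.20 × 8.85×10⁻¹² × 8.35×10⁻³ / 2.67×10⁻⁴ = 1.99×10⁻⁹ F.
C = C₁ + C₂ = 6.29×10⁻⁹ F.

C ≈ 6.29 nF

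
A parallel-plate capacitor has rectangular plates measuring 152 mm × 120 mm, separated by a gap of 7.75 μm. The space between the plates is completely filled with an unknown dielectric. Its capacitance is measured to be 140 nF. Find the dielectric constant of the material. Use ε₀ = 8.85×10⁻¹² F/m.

A = 152 × 120 mm² = 1.82×10⁻² m².
κ = Cd/(ε₀A) = 1.40×10⁻⁷ × 7.75×10⁻⁶ / (8.85×10⁻¹² × 1.82×10⁻²) = 6.72.

κ ≈ 6.72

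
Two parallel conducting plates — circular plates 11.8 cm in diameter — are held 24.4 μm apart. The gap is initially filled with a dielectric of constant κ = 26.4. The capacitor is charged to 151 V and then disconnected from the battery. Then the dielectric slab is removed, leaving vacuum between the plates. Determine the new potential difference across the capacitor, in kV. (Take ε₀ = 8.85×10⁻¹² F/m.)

A = π(11.8/2 cm)² = 1.09×10⁻² m².
Initially C₁ = κε₀A/d = 26.4 × 8.85×10⁻¹² × 1.09×10⁻² / 2.44×10⁻⁵ = 1.05×10⁻⁷ F.
V₁ = 1.51×10² V.
Isolated ⇒ Q is held fixed. C₂ = 0.0379 C₁ and V = Q/C, so V₂/V₁ = C₁/C₂ = 26.4.
V₂ = 26.4 × 1.51×10² = 3.99×10³ V.

3.99 kV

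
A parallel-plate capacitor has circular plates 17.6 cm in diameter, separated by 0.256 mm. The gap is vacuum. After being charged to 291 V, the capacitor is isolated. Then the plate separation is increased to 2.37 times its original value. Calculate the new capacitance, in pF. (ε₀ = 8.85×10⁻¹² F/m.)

A = π(17.6/2 cm)² = 2.43×10⁻² m².
Initially C₁ = ε₀A/d = 8.85×10⁻¹² × 2.43×10⁻² / 2.56×10⁻⁴ = 8.41×10⁻¹⁰ F.
C = ε₀A/d scales as 1/d, so C₂/C₁ = d₁/d₂ = 1/2.37 = 0.422.
C₂ = 0.422 × 8.41×10⁻¹⁰ = 3.55×10⁻¹⁰ F.

355 pF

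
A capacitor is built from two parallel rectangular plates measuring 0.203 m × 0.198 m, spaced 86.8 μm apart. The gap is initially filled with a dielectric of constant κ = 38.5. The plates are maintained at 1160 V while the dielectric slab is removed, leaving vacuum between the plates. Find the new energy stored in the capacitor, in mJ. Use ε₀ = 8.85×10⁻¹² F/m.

U ≈ 2.76 mJ

A = 0.203 × 0.198 m² = 4.02×10⁻² m².
Initially C₁ = κε₀A/d = 38.5 × 8.85×10⁻¹² × 4.02×10⁻² / 8.68×10⁻⁵ = 1.58×10⁻⁷ F.
U₁ = 0.106 J.
Battery connected ⇒ V is held fixed. C₂ = 0.0260 C₁ and U = ½CV², so U₂/U₁ = C₂/C₁ = 0.0260.
U₂ = 0.0260 × 0.106 = 2.76×10⁻³ J.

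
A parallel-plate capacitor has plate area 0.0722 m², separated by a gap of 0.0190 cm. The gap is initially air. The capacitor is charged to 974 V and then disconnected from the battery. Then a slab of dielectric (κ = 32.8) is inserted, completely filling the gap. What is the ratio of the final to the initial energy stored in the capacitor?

Isolated ⇒ Q is held fixed.
C₂ = 32.8 C₁ and U = Q²/(2C), so U₂/U₁ = C₁/C₂ = 0.0305.

0.0305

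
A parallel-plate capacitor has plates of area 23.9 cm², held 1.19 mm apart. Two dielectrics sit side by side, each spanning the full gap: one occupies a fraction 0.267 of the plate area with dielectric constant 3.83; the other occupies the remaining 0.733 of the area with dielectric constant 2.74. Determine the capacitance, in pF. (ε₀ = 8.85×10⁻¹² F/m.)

A = 23.9 cm² = 2.39×10⁻³ m².
Side-by-side slabs ⇒ two capacitors in parallel, each spanning the full gap.
C₁ = κ₁ε₀A₁/d = 3.83 × 8.85×10⁻¹² × 6.38×10⁻⁴ / 1.19×10⁻³ = 1.82×10⁻¹¹ F.
C₂ = κ₂ε₀A₂/d = 2.74 × 8.85×10⁻¹² × 1.75×10⁻³ / 1.19×10⁻³ = 3.57×10⁻¹¹ F.
C = C₁ + C₂ = 5.39×10⁻¹¹ F.

C ≈ 53.9 pF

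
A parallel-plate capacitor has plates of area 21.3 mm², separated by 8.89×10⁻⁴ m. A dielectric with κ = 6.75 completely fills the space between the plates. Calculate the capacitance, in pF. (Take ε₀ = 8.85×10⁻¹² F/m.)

C ≈ 1.43 pF

A = 21.3 mm² = 2.13×10⁻⁵ m².
C = κε₀A/d = 6.75 × 8.85×10⁻¹² × 2.13×10⁻⁵ / 8.89×10⁻⁴ = 1.43×10⁻¹² F.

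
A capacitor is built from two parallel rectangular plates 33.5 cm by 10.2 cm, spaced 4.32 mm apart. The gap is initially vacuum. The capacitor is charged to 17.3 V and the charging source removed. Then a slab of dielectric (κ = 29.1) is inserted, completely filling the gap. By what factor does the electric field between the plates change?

Isolated ⇒ Q is held fixed.
V₂ = Q/C₂ = V₁/29.1; E = V/d, so E₂/E₁ = (V₂/V₁)(d₁/d₂) = 0.0344.

0.0344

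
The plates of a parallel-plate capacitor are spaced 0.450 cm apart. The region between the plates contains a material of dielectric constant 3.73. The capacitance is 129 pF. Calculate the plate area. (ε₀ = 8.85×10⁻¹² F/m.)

A = Cd/(κε₀) = 1.29×10⁻¹⁰ × 4.50×10⁻³ / (3.73 × 8.85×10⁻¹²) = 1.76×10⁻² m².

A ≈ 176 cm²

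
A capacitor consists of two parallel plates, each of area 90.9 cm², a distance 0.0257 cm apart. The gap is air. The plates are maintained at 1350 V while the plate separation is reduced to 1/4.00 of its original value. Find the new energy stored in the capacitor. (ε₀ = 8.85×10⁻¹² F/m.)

U ≈ 1.14 mJ

A = 90.9 cm² = 9.09×10⁻³ m².
Initially C₁ = ε₀A/d = 8.85×10⁻¹² × 9.09×10⁻³ / 2.57×10⁻⁴ = 3.13×10⁻¹⁰ F.
U₁ = 2.85×10⁻⁴ J.
Battery connected ⇒ V is held fixed. C₂ = 4.00 C₁ and U = ½CV², so U₂/U₁ = C₂/C₁ = 4.00.
U₂ = 4.00 × 2.85×10⁻⁴ = 1.14×10⁻³ J.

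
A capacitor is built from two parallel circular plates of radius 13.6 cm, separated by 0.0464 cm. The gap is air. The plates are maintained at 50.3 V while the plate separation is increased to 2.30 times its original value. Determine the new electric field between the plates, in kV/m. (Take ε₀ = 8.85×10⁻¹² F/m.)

A = π(13.6 cm)² = 5.81×10⁻² m².
Initially C₁ = ε₀A/d = 8.85×10⁻¹² × 5.81×10⁻² / 4.64×10⁻⁴ = 1.11×10⁻⁹ F.
E₁ = 1.08×10⁵ V/m.
Battery connected ⇒ V is held fixed. E = V/d, so E₂/E₁ = d₁/d₂ = 0.435.
E₂ = 0.435 × 1.08×10⁵ = 4.71×10⁴ V/m.

47.1 kV/m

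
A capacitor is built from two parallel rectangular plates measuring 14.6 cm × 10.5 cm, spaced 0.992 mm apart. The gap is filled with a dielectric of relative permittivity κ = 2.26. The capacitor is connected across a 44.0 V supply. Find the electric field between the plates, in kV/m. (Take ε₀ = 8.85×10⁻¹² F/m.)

E = V/d = 44.0 / 9.92×10⁻⁴ = 4.44×10⁴ V/m.

44.4 kV/m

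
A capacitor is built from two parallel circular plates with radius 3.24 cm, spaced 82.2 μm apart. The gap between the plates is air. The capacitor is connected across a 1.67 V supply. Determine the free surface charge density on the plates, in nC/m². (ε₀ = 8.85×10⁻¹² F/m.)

σ ≈ 180 nC/m²

A = π(3.24 cm)² = 3.30×10⁻³ m².
C = ε₀A/d = 8.85×10⁻¹² × 3.30×10⁻³ / 8.22×10⁻⁵ = 3.55×10⁻¹⁰ F.
σ = Q/A = CV/A = 3.55×10⁻¹⁰ × 1.67 / 3.30×10⁻³ = 1.80×10⁻⁷ C/m².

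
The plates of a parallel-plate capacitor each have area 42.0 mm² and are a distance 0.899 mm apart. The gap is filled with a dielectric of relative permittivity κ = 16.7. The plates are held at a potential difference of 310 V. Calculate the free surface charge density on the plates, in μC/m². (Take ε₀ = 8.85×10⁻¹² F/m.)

σ ≈ 51.0 μC/m²

A = 42.0 mm² = 4.20×10⁻⁵ m².
C = κε₀A/d = 16.7 × 8.85×10⁻¹² × 4.20×10⁻⁵ / 8.99×10⁻⁴ = 6.90×10⁻¹² F.
σ = Q/A = CV/A = 6.90×10⁻¹² × 310 / 4.20×10⁻⁵ = 5.10×10⁻⁵ C/m².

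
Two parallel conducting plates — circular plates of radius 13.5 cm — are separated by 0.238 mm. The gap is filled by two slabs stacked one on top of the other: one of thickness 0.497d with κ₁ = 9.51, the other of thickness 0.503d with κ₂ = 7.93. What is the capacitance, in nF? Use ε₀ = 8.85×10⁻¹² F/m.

C ≈ 18.4 nF

A = π(13.5 cm)² = 5.73×10⁻² m².
Stacked slabs ⇒ two capacitors in series, each with the full plate area.
C₁ = κ₁ε₀A/d₁ = 9.51 × 8.85×10⁻¹² × 5.73×10⁻² / 1.18×10⁻⁴ = 4.07×10⁻⁸ F.
C₂ = κ₂ε₀A/d₂ = 7.93 × 8.85×10⁻¹² × 5.73×10⁻² / 1.20×10⁻⁴ = 3.36×10⁻⁸ F.
C = (1/C₁ + 1/C₂)⁻¹ = 1.84×10⁻⁸ F.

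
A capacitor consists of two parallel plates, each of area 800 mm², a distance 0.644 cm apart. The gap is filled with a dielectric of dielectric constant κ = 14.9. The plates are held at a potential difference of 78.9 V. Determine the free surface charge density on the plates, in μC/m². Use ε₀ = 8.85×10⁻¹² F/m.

1.62 μC/m²

A = 800 mm² = 8.00×10⁻⁴ m².
C = κε₀A/d = 14.9 × 8.85×10⁻¹² × 8.00×10⁻⁴ / 6.44×10⁻³ = 1.64×10⁻¹¹ F.
σ = Q/A = CV/A = 1.64×10⁻¹¹ × 78.9 / 8.00×10⁻⁴ = 1.62×10⁻⁶ C/m².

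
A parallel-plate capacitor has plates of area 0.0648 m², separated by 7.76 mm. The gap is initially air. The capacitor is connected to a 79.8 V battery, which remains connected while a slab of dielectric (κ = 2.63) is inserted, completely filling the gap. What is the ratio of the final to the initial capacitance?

2.63

C = κε₀A/d scales with κ, so C₂/C₁ = κ = 2.63.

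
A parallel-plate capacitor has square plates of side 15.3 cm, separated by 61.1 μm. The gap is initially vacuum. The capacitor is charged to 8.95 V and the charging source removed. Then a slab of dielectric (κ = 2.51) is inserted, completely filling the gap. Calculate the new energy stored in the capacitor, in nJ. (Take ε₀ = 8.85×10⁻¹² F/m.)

A = (15.3 cm)² = 2.34×10⁻² m².
Initially C₁ = ε₀A/d = 8.85×10⁻¹² × 2.34×10⁻² / 6.11×10⁻⁵ = 3.39×10⁻⁹ F.
U₁ = 1.36×10⁻⁷ J.
Isolated ⇒ Q is held fixed. C₂ = 2.51 C₁ and U = Q²/(2C), so U₂/U₁ = C₁/C₂ = 0.398.
U₂ = 0.398 × 1.36×10⁻⁷ = 5.41×10⁻⁸ J.

U ≈ 54.1 nJ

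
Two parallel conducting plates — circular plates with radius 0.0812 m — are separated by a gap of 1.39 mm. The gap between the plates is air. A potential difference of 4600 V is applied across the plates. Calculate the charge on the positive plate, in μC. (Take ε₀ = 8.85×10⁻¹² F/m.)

0.607 μC

A = π(0.0812 m)² = 2.07×10⁻² m².
C = ε₀A/d = 8.85×10⁻¹² × 2.07×10⁻² / 1.39×10⁻³ = 1.32×10⁻¹⁰ F.
Q = CV = 1.32×10⁻¹⁰ × 4600 = 6.07×10⁻⁷ C.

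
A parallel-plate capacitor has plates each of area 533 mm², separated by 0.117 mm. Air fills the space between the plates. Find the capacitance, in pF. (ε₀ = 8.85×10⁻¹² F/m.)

A = 533 mm² = 5.33×10⁻⁴ m².
C = ε₀A/d = 8.85×10⁻¹² × 5.33×10⁻⁴ / 1.17×10⁻⁴ = 4.03×10⁻¹¹ F.

C ≈ 40.3 pF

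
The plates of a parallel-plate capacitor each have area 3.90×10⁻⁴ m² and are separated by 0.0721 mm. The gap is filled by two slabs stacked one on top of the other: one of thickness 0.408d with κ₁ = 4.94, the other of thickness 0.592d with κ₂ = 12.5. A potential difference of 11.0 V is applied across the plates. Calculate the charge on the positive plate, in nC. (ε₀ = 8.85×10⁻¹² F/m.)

Stacked slabs ⇒ two capacitors in series, each with the full plate area.
C₁ = κ₁ε₀A/d₁ = 4.94 × 8.85×10⁻¹² × 3.90×10⁻⁴ / 2.94×10⁻⁵ = 5.80×10⁻¹⁰ F.
C₂ = κ₂ε₀A/d₂ = 12.5 × 8.85×10⁻¹² × 3.90×10⁻⁴ / 4.27×10⁻⁵ = 1.01×10⁻⁹ F.
C = (1/C₁ + 1/C₂)⁻¹ = 3.68×10⁻¹⁰ F.
Q = CV = 3.68×10⁻¹⁰ × 11.0 = 4.05×10⁻⁹ C.

4.05 nC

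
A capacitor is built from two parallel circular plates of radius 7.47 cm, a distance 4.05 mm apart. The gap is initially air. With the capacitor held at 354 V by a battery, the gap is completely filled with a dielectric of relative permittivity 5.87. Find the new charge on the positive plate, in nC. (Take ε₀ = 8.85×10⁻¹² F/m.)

A = π(7.47 cm)² = 1.75×10⁻² m².
Initially C₁ = ε₀A/d = 8.85×10⁻¹² × 1.75×10⁻² / 4.05×10⁻³ = 3.83×10⁻¹¹ F.
Q₁ = 1.36×10⁻⁸ C.
Battery connected ⇒ V is held fixed. C₂ = 5.87 C₁ and Q = CV, so Q₂/Q₁ = C₂/C₁ = 5.87.
Q₂ = 5.87 × 1.36×10⁻⁸ = 7.96×10⁻⁸ C.

Q ≈ 79.6 nC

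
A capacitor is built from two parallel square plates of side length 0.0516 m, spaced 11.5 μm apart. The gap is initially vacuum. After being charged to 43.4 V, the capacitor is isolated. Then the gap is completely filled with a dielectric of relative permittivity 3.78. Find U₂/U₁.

U₂/U₁ ≈ 0.265

Isolated ⇒ Q is held fixed.
C₂ = 3.78 C₁ and U = Q²/(2C), so U₂/U₁ = C₁/C₂ = 0.265.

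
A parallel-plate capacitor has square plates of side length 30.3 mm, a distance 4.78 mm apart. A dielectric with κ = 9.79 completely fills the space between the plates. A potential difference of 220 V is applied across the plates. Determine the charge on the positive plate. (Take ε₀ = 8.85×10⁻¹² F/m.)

3.66 nC

A = (30.3 mm)² = 9.18×10⁻⁴ m².
C = κε₀A/d = 9.79 × 8.85×10⁻¹² × 9.18×10⁻⁴ / 4.78×10⁻³ = 1.66×10⁻¹¹ F.
Q = CV = 1.66×10⁻¹¹ × 220 = 3.66×10⁻⁹ C.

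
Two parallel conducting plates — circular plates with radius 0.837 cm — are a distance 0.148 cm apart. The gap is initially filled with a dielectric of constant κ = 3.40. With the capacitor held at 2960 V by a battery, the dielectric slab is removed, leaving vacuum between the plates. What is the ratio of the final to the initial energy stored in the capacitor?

U₂/U₁ ≈ 0.294

Battery connected ⇒ V is held fixed.
C₂ = 0.294 C₁ and U = ½CV², so U₂/U₁ = C₂/C₁ = 0.294.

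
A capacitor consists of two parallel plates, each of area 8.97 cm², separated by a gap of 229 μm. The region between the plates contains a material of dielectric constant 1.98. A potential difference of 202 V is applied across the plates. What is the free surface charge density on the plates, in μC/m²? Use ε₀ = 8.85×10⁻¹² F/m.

σ ≈ 15.5 μC/m²

A = 8.97 cm² = 8.97×10⁻⁴ m².
C = κε₀A/d = 1.98 × 8.85×10⁻¹² × 8.97×10⁻⁴ / 2.29×10⁻⁴ = 6.86×10⁻¹¹ F.
σ = Q/A = CV/A = 6.86×10⁻¹¹ × 202 / 8.97×10⁻⁴ = 1.55×10⁻⁵ C/m².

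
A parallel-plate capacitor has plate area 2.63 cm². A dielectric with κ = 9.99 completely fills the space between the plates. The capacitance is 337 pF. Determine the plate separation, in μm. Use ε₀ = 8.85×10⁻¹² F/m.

69.0 μm

A = 2.63 cm² = 2.63×10⁻⁴ m².
d = κε₀A/C = 9.99 × 8.85×10⁻¹² × 2.63×10⁻⁴ / 3.37×10⁻¹⁰ = 6.90×10⁻⁵ m.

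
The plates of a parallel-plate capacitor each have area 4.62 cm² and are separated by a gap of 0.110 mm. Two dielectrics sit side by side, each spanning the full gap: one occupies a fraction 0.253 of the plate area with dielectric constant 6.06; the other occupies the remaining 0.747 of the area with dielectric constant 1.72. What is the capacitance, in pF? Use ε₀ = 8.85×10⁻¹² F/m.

A = 4.62 cm² = 4.62×10⁻⁴ m².
Side-by-side slabs ⇒ two capacitors in parallel, each spanning the full gap.
C₁ = κ₁ε₀A₁/d = 6.06 × 8.85×10⁻¹² × 1.17×10⁻⁴ / 1.10×10⁻⁴ = 5.70×10⁻¹¹ F.
C₂ = κ₂ε₀A₂/d = 1.72 × 8.85×10⁻¹² × 3.45×10⁻⁴ / 1.10×10⁻⁴ = 4.78×10⁻¹¹ F.
C = C₁ + C₂ = 1.05×10⁻¹⁰ F.

C ≈ 105 pF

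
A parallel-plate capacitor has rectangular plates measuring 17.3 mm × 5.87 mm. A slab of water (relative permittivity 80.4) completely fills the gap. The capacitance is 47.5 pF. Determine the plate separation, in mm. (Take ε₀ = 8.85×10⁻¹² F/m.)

A = 17.3 × 5.87 mm² = 1.02×10⁻⁴ m².
d = κε₀A/C = 80.4 × 8.85×10⁻¹² × 1.02×10⁻⁴ / 4.75×10⁻¹¹ = 1.52×10⁻³ m.

d ≈ 1.52 mm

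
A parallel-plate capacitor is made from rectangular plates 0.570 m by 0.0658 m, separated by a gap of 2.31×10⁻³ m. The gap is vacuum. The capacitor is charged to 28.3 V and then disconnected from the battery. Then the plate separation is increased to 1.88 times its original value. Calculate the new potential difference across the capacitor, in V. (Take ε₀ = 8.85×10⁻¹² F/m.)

V ≈ 53.2 V

A = 0.570 × 0.0658 m² = 3.75×10⁻² m².
Initially C₁ = ε₀A/d = 8.85×10⁻¹² × 3.75×10⁻² / 2.31×10⁻³ = 1.44×10⁻¹⁰ F.
V₁ = 28.3 V.
Isolated ⇒ Q is held fixed. C₂ = 0.532 C₁ and V = Q/C, so V₂/V₁ = C₁/C₂ = 1.88.
V₂ = 1.88 × 28.3 = 53.2 V.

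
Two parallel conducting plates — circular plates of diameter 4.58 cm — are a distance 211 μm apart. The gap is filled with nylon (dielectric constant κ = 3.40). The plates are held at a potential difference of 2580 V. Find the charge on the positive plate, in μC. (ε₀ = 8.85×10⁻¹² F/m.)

A = π(4.58/2 cm)² = 1.65×10⁻³ m².
C = κε₀A/d = 3.40 × 8.85×10⁻¹² × 1.65×10⁻³ / 2.11×10⁻⁴ = 2.35×10⁻¹⁰ F.
Q = CV = 2.35×10⁻¹⁰ × 2580 = 6.06×10⁻⁷ C.

Q ≈ 0.606 μC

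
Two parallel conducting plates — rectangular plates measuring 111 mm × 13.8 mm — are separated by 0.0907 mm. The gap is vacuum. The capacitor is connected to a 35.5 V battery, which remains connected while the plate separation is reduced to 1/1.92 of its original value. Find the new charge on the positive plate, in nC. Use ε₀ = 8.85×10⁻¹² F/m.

Q ≈ 10.2 nC

A = 111 × 13.8 mm² = 1.53×10⁻³ m².
Initially C₁ = ε₀A/d = 8.85×10⁻¹² × 1.53×10⁻³ / 9.07×10⁻⁵ = 1.49×10⁻¹⁰ F.
Q₁ = 5.31×10⁻⁹ C.
Battery connected ⇒ V is held fixed. C₂ = 1.92 C₁ and Q = CV, so Q₂/Q₁ = C₂/C₁ = 1.92.
Q₂ = 1.92 × 5.31×10⁻⁹ = 1.02×10⁻⁸ C.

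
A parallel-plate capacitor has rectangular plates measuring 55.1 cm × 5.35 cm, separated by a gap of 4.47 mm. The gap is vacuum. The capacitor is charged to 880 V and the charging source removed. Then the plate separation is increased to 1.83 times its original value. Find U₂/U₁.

Isolated ⇒ Q is held fixed.
C₂ = 0.546 C₁ and U = Q²/(2C), so U₂/U₁ = C₁/C₂ = 1.83.

U₂/U₁ ≈ 1.83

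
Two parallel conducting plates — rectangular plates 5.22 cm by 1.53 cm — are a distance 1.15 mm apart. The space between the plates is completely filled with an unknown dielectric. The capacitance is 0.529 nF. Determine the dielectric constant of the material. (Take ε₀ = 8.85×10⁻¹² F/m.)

A = 5.22 × 1.53 cm² = 7.99×10⁻⁴ m².
κ = Cd/(ε₀A) = 5.29×10⁻¹⁰ × 1.15×10⁻³ / (8.85×10⁻¹² × 7.99×10⁻⁴) = 86.1.

κ ≈ 86.1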